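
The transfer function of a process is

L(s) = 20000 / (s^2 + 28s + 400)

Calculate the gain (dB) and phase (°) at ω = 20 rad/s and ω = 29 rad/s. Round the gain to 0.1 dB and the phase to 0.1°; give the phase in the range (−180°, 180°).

ω = 20: 31.1 dB, -90.0°; ω = 29: 26.7 dB, -118.5°

At s = jω = j20:
quadratic: (j20)² + 28·j20 + 400 = 0 + j560 → |·| ≈ 560, ∠ ≈ 90.00°
|L| = 20000 / 560 ≈ 35.714
Gain = 20 log₁₀(35.714) ≈ 31.06 dB
∠L = 0.00° − 90.00° = -90.00°

At s = jω = j29:
quadratic: (j29)² + 28·j29 + 400 = -441 + j812 → |·| ≈ 924.03, ∠ ≈ 118.51°
|L| = 20000 / 924.03 ≈ 21.644
Gain = 20 log₁₀(21.644) ≈ 26.71 dB
∠L = 0.00° − 118.51° = -118.51°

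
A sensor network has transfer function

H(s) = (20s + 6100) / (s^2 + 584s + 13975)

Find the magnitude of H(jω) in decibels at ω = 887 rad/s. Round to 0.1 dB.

Substitute s = j887:
Numerator: 20(j887) + 6100 = 6100 + j17740
Denominator: (j887)^2 + 584(j887) + 13975 = -772794 + j518008
|N| = √(6100² + 17740²) ≈ 18759, ∠N ≈ 71.02°
|D| = √(772794² + 518008²) ≈ 9.3035e+05, ∠D ≈ 146.17°
|H| = 18759 / 9.3035e+05 ≈ 0.020163
Gain = 20 log₁₀(0.020163) ≈ -33.91 dB

-33.9 dB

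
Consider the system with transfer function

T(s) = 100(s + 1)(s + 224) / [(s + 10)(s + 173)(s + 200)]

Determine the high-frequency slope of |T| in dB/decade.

-20 dB/decade

Each pole contributes −20 dB/decade at high frequency; each zero contributes +20 dB/decade.
Net: 2 zero(s) − 3 pole(s) → -20 dB/decade.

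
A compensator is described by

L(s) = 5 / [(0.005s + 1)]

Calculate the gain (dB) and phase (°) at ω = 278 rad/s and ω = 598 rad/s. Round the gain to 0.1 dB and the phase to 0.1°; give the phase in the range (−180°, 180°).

At ω = 278 rad/s:
pole (1 + j278·0.005) = 1 + j1.39 → |·| ≈ 1.7123, ∠ ≈ 54.27°
|L| = 5 · 1 / (1.7123) ≈ 2.92
Gain = 20 log₁₀(2.92) ≈ 9.31 dB
∠L = (0°) − (54.27°) = -54.27°

At ω = 598 rad/s:
pole (1 + j598·0.005) = 1 + j2.99 → |·| ≈ 3.1528, ∠ ≈ 71.51°
|L| = 5 · 1 / (3.1528) ≈ 1.5859
Gain = 20 log₁₀(1.5859) ≈ 4.01 dB
∠L = (0°) − (71.51°) = -71.51°

ω = 278: 9.3 dB, -54.3°; ω = 598: 4.0 dB, -71.5°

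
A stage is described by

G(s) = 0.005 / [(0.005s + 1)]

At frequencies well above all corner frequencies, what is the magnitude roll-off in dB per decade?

Each pole contributes −20 dB/decade at high frequency; each zero contributes +20 dB/decade.
Net: 0 zero(s) − 1 pole(s) → -20 dB/decade.

-20 dB/decade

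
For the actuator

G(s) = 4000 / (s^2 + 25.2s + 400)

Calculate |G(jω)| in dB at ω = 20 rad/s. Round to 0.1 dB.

At s = jω = j20:
quadratic: (j20)² + 25.2·j20 + 400 = 0 + j504 → |·| ≈ 504, ∠ ≈ 90.00°
|G| = 4000 / 504 ≈ 7.9365
Gain = 20 log₁₀(7.9365) ≈ 17.99 dB

18.0 dB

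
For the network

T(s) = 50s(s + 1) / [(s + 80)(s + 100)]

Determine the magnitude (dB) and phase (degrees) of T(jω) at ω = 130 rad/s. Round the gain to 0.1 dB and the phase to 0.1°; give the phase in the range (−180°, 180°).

At s = jω = j130:
zero (s+1): 1 + j130 → |·| = √(1²+130²) = √16901 ≈ 130, ∠ = arctan(130/1) ≈ 89.56°
zero at origin: s = j130 → |·| = 130, ∠ = 90.00°
pole (s+80): 80 + j130 → |·| = √(80²+130²) = √23300 ≈ 152.64, ∠ = arctan(130/80) ≈ 58.39°
pole (s+100): 100 + j130 → |·| = √(100²+130²) = √26900 ≈ 164.01, ∠ = arctan(130/100) ≈ 52.43°
|T| = 50 · 16900 / 25034 ≈ 33.754
Gain = 20 log₁₀(33.754) ≈ 30.57 dB
∠T = 179.56° − 110.82° = 68.74°

30.6 dB, 68.7°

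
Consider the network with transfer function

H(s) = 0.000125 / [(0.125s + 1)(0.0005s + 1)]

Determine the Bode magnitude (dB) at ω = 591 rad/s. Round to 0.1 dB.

At ω = 591 rad/s:
pole (1 + j591·0.125) = 1 + j73.875 → |·| ≈ 73.882, ∠ ≈ 89.22°
pole (1 + j591·0.0005) = 1 + j0.2955 → |·| ≈ 1.0427, ∠ ≈ 16.46°
|H| = 0.000125 · 1 / (73.882 · 1.0427) ≈ 1.6226e-06
Gain = 20 log₁₀(1.6226e-06) ≈ -115.80 dB

-115.8 dB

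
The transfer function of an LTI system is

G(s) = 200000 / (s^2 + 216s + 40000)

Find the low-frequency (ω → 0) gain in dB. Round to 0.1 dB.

14.0 dB

G(0) = 200000 / 40000 = 5
20 log₁₀(5) ≈ 13.98 dB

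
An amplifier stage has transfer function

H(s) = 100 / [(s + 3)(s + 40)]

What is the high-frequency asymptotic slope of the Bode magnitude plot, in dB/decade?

Each pole contributes −20 dB/decade at high frequency; each zero contributes +20 dB/decade.
Net: 0 zero(s) − 2 pole(s) → -40 dB/decade.

-40 dB/decade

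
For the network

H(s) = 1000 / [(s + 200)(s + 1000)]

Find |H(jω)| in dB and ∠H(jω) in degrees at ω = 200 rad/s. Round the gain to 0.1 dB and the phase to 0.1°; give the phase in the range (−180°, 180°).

-49.2 dB, -56.3°

At s = jω = j200:
pole (s+200): 200 + j200 → |·| = √(200²+200²) = √80000 ≈ 282.84, ∠ = arctan(200/200) ≈ 45.00°
pole (s+1000): 1000 + j200 → |·| = √(1000²+200²) = √1040000 ≈ 1019.8, ∠ = arctan(200/1000) ≈ 11.31°
|H| = 1000 / 2.8844e+05 ≈ 0.0034669
Gain = 20 log₁₀(0.0034669) ≈ -49.20 dB
∠H = 0.00° − 56.31° = -56.31°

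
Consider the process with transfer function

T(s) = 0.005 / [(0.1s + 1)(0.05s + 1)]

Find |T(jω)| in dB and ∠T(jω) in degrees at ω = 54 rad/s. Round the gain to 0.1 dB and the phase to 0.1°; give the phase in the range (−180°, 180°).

At ω = 54 rad/s:
pole (1 + j54·0.1) = 1 + j5.4 → |·| ≈ 5.4918, ∠ ≈ 79.51°
pole (1 + j54·0.05) = 1 + j2.7 → |·| ≈ 2.8792, ∠ ≈ 69.68°
|T| = 0.005 · 1 / (5.4918 · 2.8792) ≈ 0.00031622
Gain = 20 log₁₀(0.00031622) ≈ -70.00 dB
∠T = (0°) − (79.51° + 69.68°) = -149.19°

-70.0 dB, -149.2°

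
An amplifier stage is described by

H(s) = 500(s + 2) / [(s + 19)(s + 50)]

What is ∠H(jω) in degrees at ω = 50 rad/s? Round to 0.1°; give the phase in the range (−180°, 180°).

-26.5°

At s = jω = j50:
zero (s+2): 2 + j50 → |·| = √(2²+50²) = √2504 ≈ 50.04, ∠ = arctan(50/2) ≈ 87.71°
pole (s+19): 19 + j50 → |·| = √(19²+50²) = √2861 ≈ 53.488, ∠ = arctan(50/19) ≈ 69.19°
pole (s+50): 50 + j50 → |·| = √(50²+50²) = √5000 ≈ 70.711, ∠ = arctan(50/50) ≈ 45.00°
∠H = 87.71° − 114.19° = -26.48°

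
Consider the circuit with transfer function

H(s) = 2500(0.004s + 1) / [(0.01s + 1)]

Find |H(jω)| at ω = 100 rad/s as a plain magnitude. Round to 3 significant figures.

1.90e+03

At ω = 100 rad/s:
zero (1 + j100·0.004) = 1 + j0.4 → |·| ≈ 1.077, ∠ ≈ 21.80°
pole (1 + j100·0.01) = 1 + j1 → |·| ≈ 1.4142, ∠ ≈ 45.00°
|H| = 2500 · 1.077 / (1.4142) ≈ 1903.9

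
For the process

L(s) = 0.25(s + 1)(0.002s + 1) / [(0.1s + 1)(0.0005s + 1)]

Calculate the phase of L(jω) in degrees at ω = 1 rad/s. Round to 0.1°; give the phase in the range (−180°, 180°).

At ω = 1 rad/s:
zero (1 + j1·1) = 1 + j1 → |·| ≈ 1.4142, ∠ ≈ 45.00°
zero (1 + j1·0.002) = 1 + j0.002 → |·| ≈ 1, ∠ ≈ 0.11°
pole (1 + j1·0.1) = 1 + j0.1 → |·| ≈ 1.005, ∠ ≈ 5.71°
pole (1 + j1·0.0005) = 1 + j0.0005 → |·| ≈ 1, ∠ ≈ 0.03°
∠L = (45.00° + 0.11°) − (5.71° + 0.03°) = 39.37°

39.4°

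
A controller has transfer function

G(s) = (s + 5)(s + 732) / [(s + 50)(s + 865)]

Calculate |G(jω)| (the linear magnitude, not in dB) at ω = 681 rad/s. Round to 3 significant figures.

0.906

At s = jω = j681:
zero (s+5): 5 + j681 → |·| = √(5²+681²) = √463786 ≈ 681.02, ∠ = arctan(681/5) ≈ 89.58°
zero (s+732): 732 + j681 → |·| = √(732²+681²) = √999585 ≈ 999.79, ∠ = arctan(681/732) ≈ 42.93°
pole (s+50): 50 + j681 → |·| = √(50²+681²) = √466261 ≈ 682.83, ∠ = arctan(681/50) ≈ 85.80°
pole (s+865): 865 + j681 → |·| = √(865²+681²) = √1211986 ≈ 1100.9, ∠ = arctan(681/865) ≈ 38.21°
|G| = 1 · 6.8088e+05 / 7.5173e+05 ≈ 0.90575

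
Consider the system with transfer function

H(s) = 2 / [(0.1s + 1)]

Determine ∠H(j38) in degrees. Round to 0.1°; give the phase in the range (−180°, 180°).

-75.3°

At ω = 38 rad/s:
pole (1 + j38·0.1) = 1 + j3.8 → |·| ≈ 3.9294, ∠ ≈ 75.26°
∠H = (0°) − (75.26°) = -75.26°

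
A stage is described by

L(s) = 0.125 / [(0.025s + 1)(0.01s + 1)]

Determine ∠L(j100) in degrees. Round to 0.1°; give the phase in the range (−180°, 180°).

-113.2°

At ω = 100 rad/s:
pole (1 + j100·0.025) = 1 + j2.5 → |·| ≈ 2.6926, ∠ ≈ 68.20°
pole (1 + j100·0.01) = 1 + j1 → |·| ≈ 1.4142, ∠ ≈ 45.00°
∠L = (0°) − (68.20° + 45.00°) = -113.20°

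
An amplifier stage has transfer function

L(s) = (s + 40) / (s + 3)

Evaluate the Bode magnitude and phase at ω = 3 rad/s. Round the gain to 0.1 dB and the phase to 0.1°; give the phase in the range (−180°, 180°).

Substitute s = j3:
Numerator: (j3) + 40 = 40 + j3
Denominator: (j3) + 3 = 3 + j3
|N| = √(40² + 3²) ≈ 40.112, ∠N ≈ 4.29°
|D| = √(3² + 3²) ≈ 4.2426, ∠D ≈ 45.00°
|L| = 40.112 / 4.2426 ≈ 9.4546
Gain = 20 log₁₀(9.4546) ≈ 19.51 dB
∠L = 4.29° − 45.00° = -40.71°

19.5 dB, -40.7°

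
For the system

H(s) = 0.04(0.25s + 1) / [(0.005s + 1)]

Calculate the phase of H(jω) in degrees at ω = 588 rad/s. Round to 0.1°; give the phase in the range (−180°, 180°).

18.4°

At ω = 588 rad/s:
zero (1 + j588·0.25) = 1 + j147 → |·| ≈ 147, ∠ ≈ 89.61°
pole (1 + j588·0.005) = 1 + j2.94 → |·| ≈ 3.1054, ∠ ≈ 71.21°
∠H = (89.61°) − (71.21°) = 18.40°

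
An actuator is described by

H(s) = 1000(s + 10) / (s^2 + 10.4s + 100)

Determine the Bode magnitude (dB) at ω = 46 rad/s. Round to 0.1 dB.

At s = jω = j46:
zero (s+10): 10 + j46 → |·| = √(10²+46²) = √2216 ≈ 47.074, ∠ = arctan(46/10) ≈ 77.74°
quadratic: (j46)² + 10.4·j46 + 100 = -2016 + j478.4 → |·| ≈ 2072, ∠ ≈ 166.65°
|H| = 1000 · 47.074 / 2072 ≈ 22.719
Gain = 20 log₁₀(22.719) ≈ 27.13 dB

27.1 dB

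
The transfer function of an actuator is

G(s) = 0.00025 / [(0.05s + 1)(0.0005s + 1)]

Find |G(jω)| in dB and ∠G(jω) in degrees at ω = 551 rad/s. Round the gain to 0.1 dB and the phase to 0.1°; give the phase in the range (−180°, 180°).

At ω = 551 rad/s:
pole (1 + j551·0.05) = 1 + j27.55 → |·| ≈ 27.568, ∠ ≈ 87.92°
pole (1 + j551·0.0005) = 1 + j0.2755 → |·| ≈ 1.0373, ∠ ≈ 15.40°
|G| = 0.00025 · 1 / (27.568 · 1.0373) ≈ 8.7424e-06
Gain = 20 log₁₀(8.7424e-06) ≈ -101.17 dB
∠G = (0°) − (87.92° + 15.40°) = -103.32°

-101.2 dB, -103.3°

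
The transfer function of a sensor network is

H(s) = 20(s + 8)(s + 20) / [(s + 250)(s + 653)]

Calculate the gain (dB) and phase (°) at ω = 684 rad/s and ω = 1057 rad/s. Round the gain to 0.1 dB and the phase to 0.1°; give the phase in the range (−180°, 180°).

At s = jω = j684:
zero (s+8): 8 + j684 → |·| = √(8²+684²) = √467920 ≈ 684.05, ∠ = arctan(684/8) ≈ 89.33°
zero (s+20): 20 + j684 → |·| = √(20²+684²) = √468256 ≈ 684.29, ∠ = arctan(684/20) ≈ 88.33°
pole (s+250): 250 + j684 → |·| = √(250²+684²) = √530356 ≈ 728.26, ∠ = arctan(684/250) ≈ 69.92°
pole (s+653): 653 + j684 → |·| = √(653²+684²) = √894265 ≈ 945.66, ∠ = arctan(684/653) ≈ 46.33°
|H| = 20 · 4.6809e+05 / 6.8869e+05 ≈ 13.594
Gain = 20 log₁₀(13.594) ≈ 22.67 dB
∠H = 177.66° − 116.25° = 61.41°

At s = jω = j1057:
zero (s+8): 8 + j1057 → |·| = √(8²+1057²) = √1117313 ≈ 1057, ∠ = arctan(1057/8) ≈ 89.57°
zero (s+20): 20 + j1057 → |·| = √(20²+1057²) = √1117649 ≈ 1057.2, ∠ = arctan(1057/20) ≈ 88.92°
pole (s+250): 250 + j1057 → |·| = √(250²+1057²) = √1179749 ≈ 1086.2, ∠ = arctan(1057/250) ≈ 76.69°
pole (s+653): 653 + j1057 → |·| = √(653²+1057²) = √1543658 ≈ 1242.4, ∠ = arctan(1057/653) ≈ 58.29°
|H| = 20 · 1.1175e+06 / 1.3495e+06 ≈ 16.562
Gain = 20 log₁₀(16.562) ≈ 24.38 dB
∠H = 178.49° − 134.98° = 43.51°

ω = 684: 22.7 dB, 61.4°; ω = 1057: 24.4 dB, 43.5°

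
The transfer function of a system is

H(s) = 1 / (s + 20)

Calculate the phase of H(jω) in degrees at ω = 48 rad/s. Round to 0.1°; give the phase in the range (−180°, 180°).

-67.4°

Substitute s = j48:
Numerator: 1 = 1 + j0
Denominator: (j48) + 20 = 20 + j48
|N| = √(1² + 0²) ≈ 1, ∠N ≈ 0.00°
|D| = √(20² + 48²) ≈ 52, ∠D ≈ 67.38°
∠H = 0.00° − 67.38° = -67.38°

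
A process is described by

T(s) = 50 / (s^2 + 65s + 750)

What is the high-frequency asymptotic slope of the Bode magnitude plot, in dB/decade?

-40 dB/decade

Each pole contributes −20 dB/decade at high frequency; each zero contributes +20 dB/decade.
Net: 0 zero(s) − 2 pole(s) → -40 dB/decade.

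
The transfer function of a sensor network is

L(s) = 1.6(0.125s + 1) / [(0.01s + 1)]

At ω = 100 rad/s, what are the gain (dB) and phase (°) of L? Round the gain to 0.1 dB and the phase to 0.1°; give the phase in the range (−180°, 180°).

23.0 dB, 40.4°

At ω = 100 rad/s:
zero (1 + j100·0.125) = 1 + j12.5 → |·| ≈ 12.54, ∠ ≈ 85.43°
pole (1 + j100·0.01) = 1 + j1 → |·| ≈ 1.4142, ∠ ≈ 45.00°
|L| = 1.6 · 12.54 / (1.4142) ≈ 14.188
Gain = 20 log₁₀(14.188) ≈ 23.04 dB
∠L = (85.43°) − (45.00°) = 40.43°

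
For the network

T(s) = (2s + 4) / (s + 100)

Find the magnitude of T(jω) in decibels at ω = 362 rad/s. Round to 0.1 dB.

5.7 dB

Substitute s = j362:
Numerator: 2(j362) + 4 = 4 + j724
Denominator: (j362) + 100 = 100 + j362
|N| = √(4² + 724²) ≈ 724.01, ∠N ≈ 89.68°
|D| = √(100² + 362²) ≈ 375.56, ∠D ≈ 74.56°
|T| = 724.01 / 375.56 ≈ 1.9278
Gain = 20 log₁₀(1.9278) ≈ 5.70 dB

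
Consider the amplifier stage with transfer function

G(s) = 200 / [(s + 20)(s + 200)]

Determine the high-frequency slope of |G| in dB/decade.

Each pole contributes −20 dB/decade at high frequency; each zero contributes +20 dB/decade.
Net: 0 zero(s) − 2 pole(s) → -40 dB/decade.

-40 dB/decade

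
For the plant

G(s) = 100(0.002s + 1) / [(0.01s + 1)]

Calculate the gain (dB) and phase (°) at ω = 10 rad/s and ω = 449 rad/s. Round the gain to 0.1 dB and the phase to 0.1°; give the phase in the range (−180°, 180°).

ω = 10: 40.0 dB, -4.6°; ω = 449: 29.3 dB, -35.5°

At ω = 10 rad/s:
zero (1 + j10·0.002) = 1 + j0.02 → |·| ≈ 1.0002, ∠ ≈ 1.15°
pole (1 + j10·0.01) = 1 + j0.1 → |·| ≈ 1.005, ∠ ≈ 5.71°
|G| = 100 · 1.0002 / (1.005) ≈ 99.522
Gain = 20 log₁₀(99.522) ≈ 39.96 dB
∠G = (1.15°) − (5.71°) = -4.56°

At ω = 449 rad/s:
zero (1 + j449·0.002) = 1 + j0.898 → |·| ≈ 1.344, ∠ ≈ 41.92°
pole (1 + j449·0.01) = 1 + j4.49 → |·| ≈ 4.6, ∠ ≈ 77.44°
|G| = 100 · 1.344 / (4.6) ≈ 29.217
Gain = 20 log₁₀(29.217) ≈ 29.31 dB
∠G = (41.92°) − (77.44°) = -35.52°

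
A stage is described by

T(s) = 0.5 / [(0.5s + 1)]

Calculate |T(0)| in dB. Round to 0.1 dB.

-6.0 dB

T(0) = 0.5 · 1 / 1 = 0.5
20 log₁₀(0.5) ≈ -6.02 dB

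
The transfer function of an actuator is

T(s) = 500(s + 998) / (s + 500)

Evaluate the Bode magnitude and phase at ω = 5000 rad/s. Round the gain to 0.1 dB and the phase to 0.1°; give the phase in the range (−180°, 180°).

At s = jω = j5000:
zero (s+998): 998 + j5000 → |·| = √(998²+5000²) = √25996004 ≈ 5098.6, ∠ = arctan(5000/998) ≈ 78.71°
pole (s+500): 500 + j5000 → |·| = √(500²+5000²) = √25250000 ≈ 5024.9, ∠ = arctan(5000/500) ≈ 84.29°
|T| = 500 · 5098.6 / 5024.9 ≈ 507.33
Gain = 20 log₁₀(507.33) ≈ 54.11 dB
∠T = 78.71° − 84.29° = -5.58°

54.1 dB, -5.6°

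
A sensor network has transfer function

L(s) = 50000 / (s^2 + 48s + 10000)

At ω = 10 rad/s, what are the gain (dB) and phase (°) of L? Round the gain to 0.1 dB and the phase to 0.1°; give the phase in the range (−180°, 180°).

At s = jω = j10:
quadratic: (j10)² + 48·j10 + 10000 = 9900 + j480 → |·| ≈ 9911.6, ∠ ≈ 2.78°
|L| = 50000 / 9911.6 ≈ 5.0446
Gain = 20 log₁₀(5.0446) ≈ 14.06 dB
∠L = 0.00° − 2.78° = -2.78°

14.1 dB, -2.8°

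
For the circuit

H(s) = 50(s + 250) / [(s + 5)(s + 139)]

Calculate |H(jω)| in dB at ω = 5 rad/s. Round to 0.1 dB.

At s = jω = j5:
zero (s+250): 250 + j5 → |·| = √(250²+5²) = √62525 ≈ 250.05, ∠ = arctan(5/250) ≈ 1.15°
pole (s+5): 5 + j5 → |·| = √(5²+5²) = √50 ≈ 7.0711, ∠ = arctan(5/5) ≈ 45.00°
pole (s+139): 139 + j5 → |·| = √(139²+5²) = √19346 ≈ 139.09, ∠ = arctan(5/139) ≈ 2.06°
|H| = 50 · 250.05 / 983.52 ≈ 12.712
Gain = 20 log₁₀(12.712) ≈ 22.08 dB

22.1 dB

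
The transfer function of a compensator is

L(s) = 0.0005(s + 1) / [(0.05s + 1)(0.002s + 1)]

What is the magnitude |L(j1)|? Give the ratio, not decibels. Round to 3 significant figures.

0.000706

At ω = 1 rad/s:
zero (1 + j1·1) = 1 + j1 → |·| ≈ 1.4142, ∠ ≈ 45.00°
pole (1 + j1·0.05) = 1 + j0.05 → |·| ≈ 1.0012, ∠ ≈ 2.86°
pole (1 + j1·0.002) = 1 + j0.002 → |·| ≈ 1, ∠ ≈ 0.11°
|L| = 0.0005 · 1.4142 / (1.0012 · 1) ≈ 0.00070625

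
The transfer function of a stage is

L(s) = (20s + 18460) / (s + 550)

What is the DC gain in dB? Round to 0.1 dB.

L(0) = 18460 / 550 ≈ 33.564
20 log₁₀(33.564) ≈ 30.52 dB

30.5 dB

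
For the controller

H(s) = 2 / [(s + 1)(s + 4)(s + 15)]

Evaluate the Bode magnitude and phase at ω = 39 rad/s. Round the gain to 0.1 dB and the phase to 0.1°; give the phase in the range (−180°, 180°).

-90.1 dB, 118.4°

At s = jω = j39:
pole (s+1): 1 + j39 → |·| = √(1²+39²) = √1522 ≈ 39.013, ∠ = arctan(39/1) ≈ 88.53°
pole (s+4): 4 + j39 → |·| = √(4²+39²) = √1537 ≈ 39.205, ∠ = arctan(39/4) ≈ 84.14°
pole (s+15): 15 + j39 → |·| = √(15²+39²) = √1746 ≈ 41.785, ∠ = arctan(39/15) ≈ 68.96°
|H| = 2 / 63910 ≈ 3.1294e-05
Gain = 20 log₁₀(3.1294e-05) ≈ -90.09 dB
∠H = 0.00° − 241.63° = -241.63° ≡ 118.37° (principal value)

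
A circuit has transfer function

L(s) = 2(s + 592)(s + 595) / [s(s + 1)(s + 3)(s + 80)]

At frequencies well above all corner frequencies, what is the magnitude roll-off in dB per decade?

Each pole contributes −20 dB/decade at high frequency; each zero contributes +20 dB/decade.
Net: 2 zero(s) − 4 pole(s) → -40 dB/decade.

-40 dB/decade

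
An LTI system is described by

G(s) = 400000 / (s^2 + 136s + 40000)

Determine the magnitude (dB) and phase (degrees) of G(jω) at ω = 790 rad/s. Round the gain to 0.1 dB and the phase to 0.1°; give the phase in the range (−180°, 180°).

-3.4 dB, -169.6°

At s = jω = j790:
quadratic: (j790)² + 136·j790 + 40000 = -584100 + j107440 → |·| ≈ 5.939e+05, ∠ ≈ 169.58°
|G| = 400000 / 5.939e+05 ≈ 0.67351
Gain = 20 log₁₀(0.67351) ≈ -3.43 dB
∠G = 0.00° − 169.58° = -169.58°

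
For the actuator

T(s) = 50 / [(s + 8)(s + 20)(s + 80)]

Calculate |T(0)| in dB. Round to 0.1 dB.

T(0) = 50 / (8·20·80) ≈ 0.0039062
20 log₁₀(0.0039062) ≈ -48.16 dB

-48.2 dB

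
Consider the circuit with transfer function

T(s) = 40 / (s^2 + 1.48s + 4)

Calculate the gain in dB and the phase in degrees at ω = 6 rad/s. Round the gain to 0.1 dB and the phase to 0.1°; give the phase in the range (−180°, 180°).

At s = jω = j6:
quadratic: (j6)² + 1.48·j6 + 4 = -32 + j8.88 → |·| ≈ 33.209, ∠ ≈ 164.49°
|T| = 40 / 33.209 ≈ 1.2045
Gain = 20 log₁₀(1.2045) ≈ 1.62 dB
∠T = 0.00° − 164.49° = -164.49°

1.6 dB, -164.5°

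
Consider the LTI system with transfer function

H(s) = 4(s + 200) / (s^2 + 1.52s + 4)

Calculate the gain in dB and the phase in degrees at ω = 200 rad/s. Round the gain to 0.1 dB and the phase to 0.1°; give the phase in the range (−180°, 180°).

-31.0 dB, -134.6°

At s = jω = j200:
zero (s+200): 200 + j200 → |·| = √(200²+200²) = √80000 ≈ 282.84, ∠ = arctan(200/200) ≈ 45.00°
quadratic: (j200)² + 1.52·j200 + 4 = -39996 + j304 → |·| ≈ 39997, ∠ ≈ 179.56°
|H| = 4 · 282.84 / 39997 ≈ 0.028286
Gain = 20 log₁₀(0.028286) ≈ -30.97 dB
∠H = 45.00° − 179.56° = -134.56°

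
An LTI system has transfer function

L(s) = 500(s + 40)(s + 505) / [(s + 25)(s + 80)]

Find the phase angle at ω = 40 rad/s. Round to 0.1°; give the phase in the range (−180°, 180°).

-35.0°

At s = jω = j40:
zero (s+40): 40 + j40 → |·| = √(40²+40²) = √3200 ≈ 56.569, ∠ = arctan(40/40) ≈ 45.00°
zero (s+505): 505 + j40 → |·| = √(505²+40²) = √256625 ≈ 506.58, ∠ = arctan(40/505) ≈ 4.53°
pole (s+25): 25 + j40 → |·| = √(25²+40²) = √2225 ≈ 47.17, ∠ = arctan(40/25) ≈ 57.99°
pole (s+80): 80 + j40 → |·| = √(80²+40²) = √8000 ≈ 89.443, ∠ = arctan(40/80) ≈ 26.57°
∠L = 49.53° − 84.56° = -35.03°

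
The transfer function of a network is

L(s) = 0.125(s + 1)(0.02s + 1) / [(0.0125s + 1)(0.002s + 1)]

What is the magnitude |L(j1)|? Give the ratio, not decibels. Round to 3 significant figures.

0.177

At ω = 1 rad/s:
zero (1 + j1·1) = 1 + j1 → |·| ≈ 1.4142, ∠ ≈ 45.00°
zero (1 + j1·0.02) = 1 + j0.02 → |·| ≈ 1.0002, ∠ ≈ 1.15°
pole (1 + j1·0.0125) = 1 + j0.0125 → |·| ≈ 1.0001, ∠ ≈ 0.72°
pole (1 + j1·0.002) = 1 + j0.002 → |·| ≈ 1, ∠ ≈ 0.11°
|L| = 0.125 · 1.4142 · 1.0002 / (1.0001 · 1) ≈ 0.17679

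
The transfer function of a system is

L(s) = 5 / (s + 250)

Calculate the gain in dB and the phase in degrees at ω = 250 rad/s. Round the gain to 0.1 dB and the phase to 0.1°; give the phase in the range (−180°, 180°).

Substitute s = j250:
Numerator: 5 = 5 + j0
Denominator: (j250) + 250 = 250 + j250
|N| = √(5² + 0²) ≈ 5, ∠N ≈ 0.00°
|D| = √(250² + 250²) ≈ 353.55, ∠D ≈ 45.00°
|L| = 5 / 353.55 ≈ 0.014142
Gain = 20 log₁₀(0.014142) ≈ -36.99 dB
∠L = 0.00° − 45.00° = -45.00°

-37.0 dB, -45.0°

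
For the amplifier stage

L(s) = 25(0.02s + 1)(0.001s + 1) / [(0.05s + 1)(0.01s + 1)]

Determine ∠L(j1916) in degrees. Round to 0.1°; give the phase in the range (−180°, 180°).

At ω = 1916 rad/s:
zero (1 + j1916·0.02) = 1 + j38.32 → |·| ≈ 38.333, ∠ ≈ 88.51°
zero (1 + j1916·0.001) = 1 + j1.916 → |·| ≈ 2.1613, ∠ ≈ 62.44°
pole (1 + j1916·0.05) = 1 + j95.8 → |·| ≈ 95.805, ∠ ≈ 89.40°
pole (1 + j1916·0.01) = 1 + j19.16 → |·| ≈ 19.186, ∠ ≈ 87.01°
∠L = (88.51° + 62.44°) − (89.40° + 87.01°) = -25.46°

-25.5°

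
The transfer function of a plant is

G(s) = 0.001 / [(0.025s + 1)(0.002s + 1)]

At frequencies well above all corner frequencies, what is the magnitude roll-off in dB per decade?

Each pole contributes −20 dB/decade at high frequency; each zero contributes +20 dB/decade.
Net: 0 zero(s) − 2 pole(s) → -40 dB/decade.

-40 dB/decade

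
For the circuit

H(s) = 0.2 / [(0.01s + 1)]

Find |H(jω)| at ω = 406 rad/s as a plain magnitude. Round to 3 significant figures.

At ω = 406 rad/s:
pole (1 + j406·0.01) = 1 + j4.06 → |·| ≈ 4.1813, ∠ ≈ 76.16°
|H| = 0.2 · 1 / (4.1813) ≈ 0.047832

0.0478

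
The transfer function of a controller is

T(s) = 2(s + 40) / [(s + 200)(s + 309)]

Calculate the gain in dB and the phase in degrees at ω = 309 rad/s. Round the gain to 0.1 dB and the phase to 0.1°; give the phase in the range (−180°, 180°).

At s = jω = j309:
zero (s+40): 40 + j309 → |·| = √(40²+309²) = √97081 ≈ 311.58, ∠ = arctan(309/40) ≈ 82.62°
pole (s+200): 200 + j309 → |·| = √(200²+309²) = √135481 ≈ 368.08, ∠ = arctan(309/200) ≈ 57.09°
pole (s+309): 309 + j309 → |·| = √(309²+309²) = √190962 ≈ 436.99, ∠ = arctan(309/309) ≈ 45.00°
|T| = 2 · 311.58 / 1.6085e+05 ≈ 0.0038742
Gain = 20 log₁₀(0.0038742) ≈ -48.24 dB
∠T = 82.62° − 102.09° = -19.47°

-48.2 dB, -19.5°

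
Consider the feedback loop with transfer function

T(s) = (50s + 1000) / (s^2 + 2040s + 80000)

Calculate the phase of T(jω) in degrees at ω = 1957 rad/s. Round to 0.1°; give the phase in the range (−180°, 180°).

-43.8°

Substitute s = j1957:
Numerator: 50(j1957) + 1000 = 1000 + j97850
Denominator: (j1957)^2 + 2040(j1957) + 80000 = -3749849 + j3992280
|N| = √(1000² + 97850²) ≈ 97855, ∠N ≈ 89.41°
|D| = √(3749849² + 3992280²) ≈ 5.4772e+06, ∠D ≈ 133.21°
∠T = 89.41° − 133.21° = -43.80°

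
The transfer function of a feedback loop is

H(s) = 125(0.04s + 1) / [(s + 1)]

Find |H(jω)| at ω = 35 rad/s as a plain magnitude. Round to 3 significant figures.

At ω = 35 rad/s:
zero (1 + j35·0.04) = 1 + j1.4 → |·| ≈ 1.7205, ∠ ≈ 54.46°
pole (1 + j35·1) = 1 + j35 → |·| ≈ 35.014, ∠ ≈ 88.36°
|H| = 125 · 1.7205 / (35.014) ≈ 6.1422

6.14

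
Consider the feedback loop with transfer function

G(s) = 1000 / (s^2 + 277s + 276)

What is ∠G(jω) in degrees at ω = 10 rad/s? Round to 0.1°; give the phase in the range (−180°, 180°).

Substitute s = j10:
Numerator: 1000 = 1000 + j0
Denominator: (j10)^2 + 277(j10) + 276 = 176 + j2770
|N| = √(1000² + 0²) ≈ 1000, ∠N ≈ 0.00°
|D| = √(176² + 2770²) ≈ 2775.6, ∠D ≈ 86.36°
∠G = 0.00° − 86.36° = -86.36°

-86.4°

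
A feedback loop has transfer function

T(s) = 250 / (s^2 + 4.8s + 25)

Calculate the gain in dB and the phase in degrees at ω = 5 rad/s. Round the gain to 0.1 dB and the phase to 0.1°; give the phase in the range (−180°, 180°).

20.4 dB, -90.0°

At s = jω = j5:
quadratic: (j5)² + 4.8·j5 + 25 = 0 + j24 → |·| ≈ 24, ∠ ≈ 90.00°
|T| = 250 / 24 ≈ 10.417
Gain = 20 log₁₀(10.417) ≈ 20.35 dB
∠T = 0.00° − 90.00° = -90.00°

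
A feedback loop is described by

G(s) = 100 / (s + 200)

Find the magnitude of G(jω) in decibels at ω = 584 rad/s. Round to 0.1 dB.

At s = jω = j584:
pole (s+200): 200 + j584 → |·| = √(200²+584²) = √381056 ≈ 617.3, ∠ = arctan(584/200) ≈ 71.10°
|G| = 100 / 617.3 ≈ 0.162
Gain = 20 log₁₀(0.162) ≈ -15.81 dB

-15.8 dB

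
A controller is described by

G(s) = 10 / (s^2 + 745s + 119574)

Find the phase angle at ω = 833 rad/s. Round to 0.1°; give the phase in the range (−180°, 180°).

Substitute s = j833:
Numerator: 10 = 10 + j0
Denominator: (j833)^2 + 745(j833) + 119574 = -574315 + j620585
|N| = √(10² + 0²) ≈ 10, ∠N ≈ 0.00°
|D| = √(574315² + 620585²) ≈ 8.4556e+05, ∠D ≈ 132.78°
∠G = 0.00° − 132.78° = -132.78°

-132.8°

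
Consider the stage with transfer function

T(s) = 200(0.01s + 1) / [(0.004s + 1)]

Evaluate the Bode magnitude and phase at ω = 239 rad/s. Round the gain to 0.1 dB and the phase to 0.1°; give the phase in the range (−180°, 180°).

At ω = 239 rad/s:
zero (1 + j239·0.01) = 1 + j2.39 → |·| ≈ 2.5908, ∠ ≈ 67.30°
pole (1 + j239·0.004) = 1 + j0.956 → |·| ≈ 1.3835, ∠ ≈ 43.71°
|T| = 200 · 2.5908 / (1.3835) ≈ 374.53
Gain = 20 log₁₀(374.53) ≈ 51.47 dB
∠T = (67.30°) − (43.71°) = 23.59°

51.5 dB, 23.6°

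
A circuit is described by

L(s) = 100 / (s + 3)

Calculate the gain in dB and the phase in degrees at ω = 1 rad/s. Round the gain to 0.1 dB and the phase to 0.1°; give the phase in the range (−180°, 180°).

30.0 dB, -18.4°

Substitute s = j1:
Numerator: 100 = 100 + j0
Denominator: (j1) + 3 = 3 + j1
|N| = √(100² + 0²) ≈ 100, ∠N ≈ 0.00°
|D| = √(3² + 1²) ≈ 3.1623, ∠D ≈ 18.43°
|L| = 100 / 3.1623 ≈ 31.623
Gain = 20 log₁₀(31.623) ≈ 30.00 dB
∠L = 0.00° − 18.43° = -18.43°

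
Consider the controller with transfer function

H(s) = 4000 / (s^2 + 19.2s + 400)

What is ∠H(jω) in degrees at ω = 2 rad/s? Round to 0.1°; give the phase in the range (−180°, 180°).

-5.5°

At s = jω = j2:
quadratic: (j2)² + 19.2·j2 + 400 = 396 + j38.4 → |·| ≈ 397.86, ∠ ≈ 5.54°
∠H = 0.00° − 5.54° = -5.54°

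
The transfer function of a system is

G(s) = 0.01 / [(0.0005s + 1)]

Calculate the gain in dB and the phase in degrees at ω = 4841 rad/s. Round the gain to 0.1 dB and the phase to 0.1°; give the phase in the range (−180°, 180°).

At ω = 4841 rad/s:
pole (1 + j4841·0.0005) = 1 + j2.4205 → |·| ≈ 2.6189, ∠ ≈ 67.55°
|G| = 0.01 · 1 / (2.6189) ≈ 0.0038184
Gain = 20 log₁₀(0.0038184) ≈ -48.36 dB
∠G = (0°) − (67.55°) = -67.55°

-48.4 dB, -67.6°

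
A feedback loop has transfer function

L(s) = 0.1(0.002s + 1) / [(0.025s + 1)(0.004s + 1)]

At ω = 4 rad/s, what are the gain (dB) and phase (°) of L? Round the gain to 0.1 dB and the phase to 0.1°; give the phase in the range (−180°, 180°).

At ω = 4 rad/s:
zero (1 + j4·0.002) = 1 + j0.008 → |·| ≈ 1, ∠ ≈ 0.46°
pole (1 + j4·0.025) = 1 + j0.1 → |·| ≈ 1.005, ∠ ≈ 5.71°
pole (1 + j4·0.004) = 1 + j0.016 → |·| ≈ 1.0001, ∠ ≈ 0.92°
|L| = 0.1 · 1 / (1.005 · 1.0001) ≈ 0.099493
Gain = 20 log₁₀(0.099493) ≈ -20.04 dB
∠L = (0.46°) − (5.71° + 0.92°) = -6.17°

-20.0 dB, -6.2°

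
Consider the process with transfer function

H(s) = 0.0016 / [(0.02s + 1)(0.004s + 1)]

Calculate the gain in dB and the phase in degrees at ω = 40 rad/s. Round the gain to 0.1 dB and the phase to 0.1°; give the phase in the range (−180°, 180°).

-58.2 dB, -47.8°

At ω = 40 rad/s:
pole (1 + j40·0.02) = 1 + j0.8 → |·| ≈ 1.2806, ∠ ≈ 38.66°
pole (1 + j40·0.004) = 1 + j0.16 → |·| ≈ 1.0127, ∠ ≈ 9.09°
|H| = 0.0016 · 1 / (1.2806 · 1.0127) ≈ 0.0012337
Gain = 20 log₁₀(0.0012337) ≈ -58.18 dB
∠H = (0°) − (38.66° + 9.09°) = -47.75°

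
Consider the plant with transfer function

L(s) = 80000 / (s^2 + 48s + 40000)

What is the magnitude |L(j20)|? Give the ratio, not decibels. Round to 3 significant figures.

2.02

At s = jω = j20:
quadratic: (j20)² + 48·j20 + 40000 = 39600 + j960 → |·| ≈ 39612, ∠ ≈ 1.39°
|L| = 80000 / 39612 ≈ 2.0196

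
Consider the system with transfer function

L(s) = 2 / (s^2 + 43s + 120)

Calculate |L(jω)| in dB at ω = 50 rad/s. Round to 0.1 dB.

Substitute s = j50:
Numerator: 2 = 2 + j0
Denominator: (j50)^2 + 43(j50) + 120 = -2380 + j2150
|N| = √(2² + 0²) ≈ 2, ∠N ≈ 0.00°
|D| = √(2380² + 2150²) ≈ 3207.3, ∠D ≈ 137.91°
|L| = 2 / 3207.3 ≈ 0.00062358
Gain = 20 log₁₀(0.00062358) ≈ -64.10 dB

-64.1 dB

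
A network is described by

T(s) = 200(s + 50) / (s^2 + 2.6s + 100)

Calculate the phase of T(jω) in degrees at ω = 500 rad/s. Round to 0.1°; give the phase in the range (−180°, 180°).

At s = jω = j500:
zero (s+50): 50 + j500 → |·| = √(50²+500²) = √252500 ≈ 502.49, ∠ = arctan(500/50) ≈ 84.29°
quadratic: (j500)² + 2.6·j500 + 100 = -249900 + j1300 → |·| ≈ 2.499e+05, ∠ ≈ 179.70°
∠T = 84.29° − 179.70° = -95.41°

-95.4°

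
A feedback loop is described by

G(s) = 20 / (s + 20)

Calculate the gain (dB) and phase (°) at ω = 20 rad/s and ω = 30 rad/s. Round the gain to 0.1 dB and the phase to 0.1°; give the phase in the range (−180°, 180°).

ω = 20: -3.0 dB, -45.0°; ω = 30: -5.1 dB, -56.3°

Substitute s = j20:
Numerator: 20 = 20 + j0
Denominator: (j20) + 20 = 20 + j20
|N| = √(20² + 0²) ≈ 20, ∠N ≈ 0.00°
|D| = √(20² + 20²) ≈ 28.284, ∠D ≈ 45.00°
|G| = 20 / 28.284 ≈ 0.70711
Gain = 20 log₁₀(0.70711) ≈ -3.01 dB
∠G = 0.00° − 45.00° = -45.00°

Substitute s = j30:
Numerator: 20 = 20 + j0
Denominator: (j30) + 20 = 20 + j30
|N| = √(20² + 0²) ≈ 20, ∠N ≈ 0.00°
|D| = √(20² + 30²) ≈ 36.056, ∠D ≈ 56.31°
|G| = 20 / 36.056 ≈ 0.55469
Gain = 20 log₁₀(0.55469) ≈ -5.12 dB
∠G = 0.00° − 56.31° = -56.31°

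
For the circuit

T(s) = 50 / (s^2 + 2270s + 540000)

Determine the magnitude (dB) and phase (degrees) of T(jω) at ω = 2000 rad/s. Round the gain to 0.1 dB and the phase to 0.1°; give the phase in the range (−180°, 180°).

-101.2 dB, -127.3°

Substitute s = j2000:
Numerator: 50 = 50 + j0
Denominator: (j2000)^2 + 2270(j2000) + 540000 = -3460000 + j4540000
|N| = √(50² + 0²) ≈ 50, ∠N ≈ 0.00°
|D| = √(3460000² + 4540000²) ≈ 5.7082e+06, ∠D ≈ 127.31°
|T| = 50 / 5.7082e+06 ≈ 8.7593e-06
Gain = 20 log₁₀(8.7593e-06) ≈ -101.15 dB
∠T = 0.00° − 127.31° = -127.31°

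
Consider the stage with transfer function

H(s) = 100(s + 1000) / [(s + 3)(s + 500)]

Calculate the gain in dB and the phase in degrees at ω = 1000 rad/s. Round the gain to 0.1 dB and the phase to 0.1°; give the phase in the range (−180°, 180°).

At s = jω = j1000:
zero (s+1000): 1000 + j1000 → |·| = √(1000²+1000²) = √2000000 ≈ 1414.2, ∠ = arctan(1000/1000) ≈ 45.00°
pole (s+3): 3 + j1000 → |·| = √(3²+1000²) = √1000009 ≈ 1000, ∠ = arctan(1000/3) ≈ 89.83°
pole (s+500): 500 + j1000 → |·| = √(500²+1000²) = √1250000 ≈ 1118, ∠ = arctan(1000/500) ≈ 63.43°
|H| = 100 · 1414.2 / 1.118e+06 ≈ 0.12649
Gain = 20 log₁₀(0.12649) ≈ -17.96 dB
∠H = 45.00° − 153.26° = -108.26°

-18.0 dB, -108.3°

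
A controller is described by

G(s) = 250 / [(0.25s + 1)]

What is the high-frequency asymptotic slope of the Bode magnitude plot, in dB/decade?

Each pole contributes −20 dB/decade at high frequency; each zero contributes +20 dB/decade.
Net: 0 zero(s) − 1 pole(s) → -20 dB/decade.

-20 dB/decade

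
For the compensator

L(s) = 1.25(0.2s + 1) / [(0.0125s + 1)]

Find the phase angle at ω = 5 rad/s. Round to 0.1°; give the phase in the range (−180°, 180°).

At ω = 5 rad/s:
zero (1 + j5·0.2) = 1 + j1 → |·| ≈ 1.4142, ∠ ≈ 45.00°
pole (1 + j5·0.0125) = 1 + j0.0625 → |·| ≈ 1.002, ∠ ≈ 3.58°
∠L = (45.00°) − (3.58°) = 41.42°

41.4°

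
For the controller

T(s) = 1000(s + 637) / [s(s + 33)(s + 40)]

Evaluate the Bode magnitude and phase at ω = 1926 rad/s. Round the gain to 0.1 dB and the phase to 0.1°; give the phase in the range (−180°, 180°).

-70.9 dB, 163.9°

At s = jω = j1926:
zero (s+637): 637 + j1926 → |·| = √(637²+1926²) = √4115245 ≈ 2028.6, ∠ = arctan(1926/637) ≈ 71.70°
pole (s+33): 33 + j1926 → |·| = √(33²+1926²) = √3710565 ≈ 1926.3, ∠ = arctan(1926/33) ≈ 89.02°
pole (s+40): 40 + j1926 → |·| = √(40²+1926²) = √3711076 ≈ 1926.4, ∠ = arctan(1926/40) ≈ 88.81°
pole at origin: |s| = 1926, ∠ = 90.00° (in denominator)
|T| = 1000 · 2028.6 / 7.147e+09 ≈ 0.00028384
Gain = 20 log₁₀(0.00028384) ≈ -70.94 dB
∠T = 71.70° − 267.83° = -196.13° ≡ 163.87° (principal value)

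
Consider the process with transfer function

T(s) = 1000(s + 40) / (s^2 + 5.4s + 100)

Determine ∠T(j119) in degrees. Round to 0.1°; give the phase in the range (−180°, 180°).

At s = jω = j119:
zero (s+40): 40 + j119 → |·| = √(40²+119²) = √15761 ≈ 125.54, ∠ = arctan(119/40) ≈ 71.42°
quadratic: (j119)² + 5.4·j119 + 100 = -14061 + j642.6 → |·| ≈ 14076, ∠ ≈ 177.38°
∠T = 71.42° − 177.38° = -105.96°

-106.0°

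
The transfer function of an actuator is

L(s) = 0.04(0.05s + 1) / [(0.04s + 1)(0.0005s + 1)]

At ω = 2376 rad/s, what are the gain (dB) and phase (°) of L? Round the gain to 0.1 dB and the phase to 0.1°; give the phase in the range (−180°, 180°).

-29.8 dB, -49.8°

At ω = 2376 rad/s:
zero (1 + j2376·0.05) = 1 + j118.8 → |·| ≈ 118.8, ∠ ≈ 89.52°
pole (1 + j2376·0.04) = 1 + j95.04 → |·| ≈ 95.045, ∠ ≈ 89.40°
pole (1 + j2376·0.0005) = 1 + j1.188 → |·| ≈ 1.5529, ∠ ≈ 49.91°
|L| = 0.04 · 118.8 / (95.045 · 1.5529) ≈ 0.032196
Gain = 20 log₁₀(0.032196) ≈ -29.84 dB
∠L = (89.52°) − (89.40° + 49.91°) = -49.79°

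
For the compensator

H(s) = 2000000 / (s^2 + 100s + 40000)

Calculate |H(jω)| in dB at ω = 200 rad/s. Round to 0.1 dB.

40.0 dB

At s = jω = j200:
quadratic: (j200)² + 100·j200 + 40000 = 0 + j20000 → |·| ≈ 20000, ∠ ≈ 90.00°
|H| = 2000000 / 20000 ≈ 100
Gain = 20 log₁₀(100) ≈ 40.00 dB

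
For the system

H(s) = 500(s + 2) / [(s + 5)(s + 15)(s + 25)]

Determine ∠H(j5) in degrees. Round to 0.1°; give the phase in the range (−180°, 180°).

At s = jω = j5:
zero (s+2): 2 + j5 → |·| = √(2²+5²) = √29 ≈ 5.3852, ∠ = arctan(5/2) ≈ 68.20°
pole (s+5): 5 + j5 → |·| = √(5²+5²) = √50 ≈ 7.0711, ∠ = arctan(5/5) ≈ 45.00°
pole (s+15): 15 + j5 → |·| = √(15²+5²) = √250 ≈ 15.811, ∠ = arctan(5/15) ≈ 18.43°
pole (s+25): 25 + j5 → |·| = √(25²+5²) = √650 ≈ 25.495, ∠ = arctan(5/25) ≈ 11.31°
∠H = 68.20° − 74.74° = -6.54°

-6.5°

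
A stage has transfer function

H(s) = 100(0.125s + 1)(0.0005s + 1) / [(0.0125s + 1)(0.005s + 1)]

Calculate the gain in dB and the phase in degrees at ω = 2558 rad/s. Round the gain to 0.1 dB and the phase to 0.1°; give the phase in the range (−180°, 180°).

At ω = 2558 rad/s:
zero (1 + j2558·0.125) = 1 + j319.75 → |·| ≈ 319.75, ∠ ≈ 89.82°
zero (1 + j2558·0.0005) = 1 + j1.279 → |·| ≈ 1.6235, ∠ ≈ 51.98°
pole (1 + j2558·0.0125) = 1 + j31.975 → |·| ≈ 31.991, ∠ ≈ 88.21°
pole (1 + j2558·0.005) = 1 + j12.79 → |·| ≈ 12.829, ∠ ≈ 85.53°
|H| = 100 · 319.75 · 1.6235 / (31.991 · 12.829) ≈ 126.49
Gain = 20 log₁₀(126.49) ≈ 42.04 dB
∠H = (89.82° + 51.98°) − (88.21° + 85.53°) = -31.94°

42.0 dB, -31.9°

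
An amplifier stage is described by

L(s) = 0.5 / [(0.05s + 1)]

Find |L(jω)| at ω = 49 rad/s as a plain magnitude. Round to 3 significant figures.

0.189

At ω = 49 rad/s:
pole (1 + j49·0.05) = 1 + j2.45 → |·| ≈ 2.6462, ∠ ≈ 67.80°
|L| = 0.5 · 1 / (2.6462) ≈ 0.18895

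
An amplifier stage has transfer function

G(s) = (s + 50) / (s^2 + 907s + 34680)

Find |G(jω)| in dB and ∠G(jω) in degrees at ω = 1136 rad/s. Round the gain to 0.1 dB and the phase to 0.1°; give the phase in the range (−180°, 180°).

Substitute s = j1136:
Numerator: (j1136) + 50 = 50 + j1136
Denominator: (j1136)^2 + 907(j1136) + 34680 = -1255816 + j1030352
|N| = √(50² + 1136²) ≈ 1137.1, ∠N ≈ 87.48°
|D| = √(1255816² + 1030352²) ≈ 1.6244e+06, ∠D ≈ 140.63°
|G| = 1137.1 / 1.6244e+06 ≈ 0.00070001
Gain = 20 log₁₀(0.00070001) ≈ -63.10 dB
∠G = 87.48° − 140.63° = -53.15°

-63.1 dB, -53.2°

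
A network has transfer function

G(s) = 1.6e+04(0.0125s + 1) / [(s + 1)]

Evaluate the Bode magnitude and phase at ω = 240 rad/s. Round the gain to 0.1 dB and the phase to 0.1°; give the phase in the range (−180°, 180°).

At ω = 240 rad/s:
zero (1 + j240·0.0125) = 1 + j3 → |·| ≈ 3.1623, ∠ ≈ 71.57°
pole (1 + j240·1) = 1 + j240 → |·| ≈ 240, ∠ ≈ 89.76°
|G| = 1.6e+04 · 3.1623 / (240) ≈ 210.82
Gain = 20 log₁₀(210.82) ≈ 46.48 dB
∠G = (71.57°) − (89.76°) = -18.19°

46.5 dB, -18.2°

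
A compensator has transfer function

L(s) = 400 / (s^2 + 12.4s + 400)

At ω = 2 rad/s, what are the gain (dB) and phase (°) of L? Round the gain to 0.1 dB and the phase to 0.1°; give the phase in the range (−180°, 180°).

0.1 dB, -3.6°

At s = jω = j2:
quadratic: (j2)² + 12.4·j2 + 400 = 396 + j24.8 → |·| ≈ 396.78, ∠ ≈ 3.58°
|L| = 400 / 396.78 ≈ 1.0081
Gain = 20 log₁₀(1.0081) ≈ 0.07 dB
∠L = 0.00° − 3.58° = -3.58°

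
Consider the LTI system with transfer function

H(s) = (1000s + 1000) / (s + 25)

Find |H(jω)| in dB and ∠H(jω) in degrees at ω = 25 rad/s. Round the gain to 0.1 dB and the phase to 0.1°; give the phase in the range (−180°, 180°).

57.0 dB, 42.7°

Substitute s = j25:
Numerator: 1000(j25) + 1000 = 1000 + j25000
Denominator: (j25) + 25 = 25 + j25
|N| = √(1000² + 25000²) ≈ 25020, ∠N ≈ 87.71°
|D| = √(25² + 25²) ≈ 35.355, ∠D ≈ 45.00°
|H| = 25020 / 35.355 ≈ 707.68
Gain = 20 log₁₀(707.68) ≈ 57.00 dB
∠H = 87.71° − 45.00° = 42.71°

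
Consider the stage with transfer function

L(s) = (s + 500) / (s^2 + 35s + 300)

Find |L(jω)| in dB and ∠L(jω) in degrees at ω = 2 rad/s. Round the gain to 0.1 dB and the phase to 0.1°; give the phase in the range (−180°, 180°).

4.3 dB, -13.1°

Substitute s = j2:
Numerator: (j2) + 500 = 500 + j2
Denominator: (j2)^2 + 35(j2) + 300 = 296 + j70
|N| = √(500² + 2²) ≈ 500, ∠N ≈ 0.23°
|D| = √(296² + 70²) ≈ 304.16, ∠D ≈ 13.31°
|L| = 500 / 304.16 ≈ 1.6439
Gain = 20 log₁₀(1.6439) ≈ 4.32 dB
∠L = 0.23° − 13.31° = -13.08°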